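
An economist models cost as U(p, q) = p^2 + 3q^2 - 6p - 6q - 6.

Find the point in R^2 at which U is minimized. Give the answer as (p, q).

(3, 1)

U(p,q) separates as A(p) + B(q) − 6, so its minimum is min A + min B − 6.
A'(p) = 2p - 6 vanishes at p ∈ {3}; B'(q) = 6q - 6 vanishes at q ∈ {1}.
Local minima of A (where A''>0): A(3)=-9. Local minima of B: B(1)=-3.
So the global minimum of U is A(3) + B(1) − 6 = -9 − 3 − 6 = -18, attained at (3, 1).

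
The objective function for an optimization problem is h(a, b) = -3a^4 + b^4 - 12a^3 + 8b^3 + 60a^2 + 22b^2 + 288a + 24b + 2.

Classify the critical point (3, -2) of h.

local maximum

The mixed partial ∂²h/∂a∂b is 0, so the Hessian at any point is diag(h_aa, h_bb) = diag(12(-3a^2 - 6a + 10), 4(3b^2 + 12b + 11)).
At (3, -2): H = diag(-420, -4).
Both eigenvalues are negative, so H is negative definite: a local maximum.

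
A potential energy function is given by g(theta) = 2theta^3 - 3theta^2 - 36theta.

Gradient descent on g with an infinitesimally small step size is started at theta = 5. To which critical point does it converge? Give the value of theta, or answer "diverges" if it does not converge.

g'(theta) = 6(theta - 3)(theta + 2), so g'(5) = 84.
Gradient descent moves in the -g' direction, i.e. theta is decreasing.
The nearest critical point in that direction is theta = 3, where g'' = 30 > 0 (a local minimum). The iterate converges there.

3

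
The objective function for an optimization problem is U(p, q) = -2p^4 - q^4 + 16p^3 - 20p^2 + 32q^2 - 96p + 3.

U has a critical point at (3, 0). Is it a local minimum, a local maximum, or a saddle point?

The mixed partial ∂²U/∂p∂q is 0, so the Hessian at any point is diag(U_pp, U_qq) = diag(8(-3p^2 + 12p - 5), 4(-3q^2 + 16)).
At (3, 0): H = diag(32, 64).
Both eigenvalues are positive, so H is positive definite: a local minimum.

local minimum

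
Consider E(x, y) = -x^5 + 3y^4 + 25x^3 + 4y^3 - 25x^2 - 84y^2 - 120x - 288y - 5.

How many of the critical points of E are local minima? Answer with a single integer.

E separates as a function of x plus a function of y, so ∇E=0 decouples.
∂E/∂x = -5(x - 3)(x - 2)(x + 1)(x + 4) = 0 at x ∈ {-4, -1, 2, 3}; ∂E/∂y = 12(y - 4)(y + 2)(y + 3) = 0 at y ∈ {-3, -2, 4}.
The Hessian is diagonal: diag(E_xx, E_yy). Second derivatives: E_xx(-4)=630, E_xx(-1)=-180, E_xx(2)=90, E_xx(3)=-140; E_yy(-3)=84, E_yy(-2)=-72, E_yy(4)=504.
Local minima occur where both diagonal entries positive: (-4, -3), (-4, 4), (2, -3), (2, 4). Count: 4.

4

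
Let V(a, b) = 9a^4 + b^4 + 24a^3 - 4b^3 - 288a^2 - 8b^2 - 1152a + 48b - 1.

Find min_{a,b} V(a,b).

V(a,b) separates as P(a) + Q(b) − 1, so its minimum is min P + min Q − 1.
P'(a) = 36(a - 4)(a + 2)(a + 4) vanishes at a ∈ {-4, -2, 4}; Q'(b) = 4(b - 3)(b - 2)(b + 2) vanishes at b ∈ {-2, 2, 3}.
Local minima of P (where P''>0): P(-4)=768, P(4)=-5376. Local minima of Q: Q(-2)=-80, Q(3)=45.
So the global minimum of V is P(4) + Q(-2) − 1 = -5376 − 80 − 1 = -5457, attained at (4, -2).

-5457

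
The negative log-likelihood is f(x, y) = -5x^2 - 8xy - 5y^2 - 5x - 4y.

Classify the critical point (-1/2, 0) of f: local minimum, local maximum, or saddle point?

local maximum

The Hessian of f is constant: H = [[-10, -8], [-8, -10]].
det(H) = (-10)·(-10) − (-8)² = 36.
det(H) > 0 and tr(H) = -20 < 0, so H is negative definite and the point is a local maximum.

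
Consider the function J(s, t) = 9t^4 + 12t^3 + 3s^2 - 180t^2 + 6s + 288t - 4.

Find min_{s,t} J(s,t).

-2503

J(s,t) separates as P(s) + Q(t) − 4, so its minimum is min P + min Q − 4.
P'(s) = 6s + 6 vanishes at s ∈ {-1}; Q'(t) = 36(t - 2)(t - 1)(t + 4) vanishes at t ∈ {-4, 1, 2}.
Local minima of P (where P''>0): P(-1)=-3. Local minima of Q: Q(-4)=-2496, Q(2)=96.
So the global minimum of J is P(-1) + Q(-4) − 4 = -3 − 2496 − 4 = -2503, attained at (-1, -4).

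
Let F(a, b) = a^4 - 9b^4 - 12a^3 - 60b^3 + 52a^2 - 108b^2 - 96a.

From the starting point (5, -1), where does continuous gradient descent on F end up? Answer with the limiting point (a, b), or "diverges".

F is separable, so gradient descent decouples: a follows -∂F/∂a, b follows -∂F/∂b.
∂F/∂a = 4(a - 4)(a - 3)(a - 2); at a=5 this is 24, so a decreases.
∂F/∂b = -36b(b + 2)(b + 3); at b=-1 this is 72, so b decreases.
a converges to its nearest critical value 4 (a local min of the a-part); b converges to -2. The iterate converges to (4, -2).

(4, -2)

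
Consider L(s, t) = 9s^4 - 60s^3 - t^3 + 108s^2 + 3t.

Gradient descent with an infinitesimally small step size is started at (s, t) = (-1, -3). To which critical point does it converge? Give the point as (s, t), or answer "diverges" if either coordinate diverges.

(0, -1)

L is separable, so gradient descent decouples: s follows -∂L/∂s, t follows -∂L/∂t.
∂L/∂s = 36s(s - 3)(s - 2); at s=-1 this is -432, so s increases.
∂L/∂t = -3(t - 1)(t + 1); at t=-3 this is -24, so t increases.
s converges to its nearest critical value 0 (a local min of the s-part); t converges to -1. The iterate converges to (0, -1).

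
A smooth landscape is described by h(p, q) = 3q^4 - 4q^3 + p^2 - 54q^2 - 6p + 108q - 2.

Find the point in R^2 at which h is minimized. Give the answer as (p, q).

(3, -3)

h(p,q) separates as A(p) + B(q) − 2, so its minimum is min A + min B − 2.
A'(p) = 2p - 6 vanishes at p ∈ {3}; B'(q) = 12(q - 3)(q - 1)(q + 3) vanishes at q ∈ {-3, 1, 3}.
Local minima of A (where A''>0): A(3)=-9. Local minima of B: B(-3)=-459, B(3)=-27.
So the global minimum of h is A(3) + B(-3) − 2 = -9 − 459 − 2 = -470, attained at (3, -3).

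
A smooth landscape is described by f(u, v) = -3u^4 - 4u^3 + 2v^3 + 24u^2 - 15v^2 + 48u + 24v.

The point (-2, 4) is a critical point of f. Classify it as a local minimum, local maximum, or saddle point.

The mixed partial ∂²f/∂u∂v is 0, so the Hessian at any point is diag(f_uu, f_vv) = diag(12(-3u^2 - 2u + 4), 6(2v - 5)).
At (-2, 4): H = diag(-48, 18).
The eigenvalues have opposite signs, so H is indefinite: a saddle point.

saddle point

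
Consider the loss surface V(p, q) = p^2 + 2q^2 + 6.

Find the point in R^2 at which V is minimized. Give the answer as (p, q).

V(p,q) separates as A(p) + B(q) + 6, so its minimum is min A + min B + 6.
A'(p) = 2p vanishes at p ∈ {0}; B'(q) = 4q vanishes at q ∈ {0}.
Local minima of A (where A''>0): A(0)=0. Local minima of B: B(0)=0.
So the global minimum of V is A(0) + B(0) + 6 = 0 + 0 + 6 = 6, attained at (0, 0).

(0, 0)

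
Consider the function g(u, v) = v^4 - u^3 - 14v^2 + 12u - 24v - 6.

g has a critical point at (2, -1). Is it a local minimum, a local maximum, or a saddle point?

local maximum

The mixed partial ∂²g/∂u∂v is 0, so the Hessian at any point is diag(g_uu, g_vv) = diag(-6u, 4(3v^2 - 7)).
At (2, -1): H = diag(-12, -16).
Both eigenvalues are negative, so H is negative definite: a local maximum.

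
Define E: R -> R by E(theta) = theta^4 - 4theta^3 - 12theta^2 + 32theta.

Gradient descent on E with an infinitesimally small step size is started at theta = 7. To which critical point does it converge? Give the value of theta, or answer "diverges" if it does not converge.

E'(theta) = 4(theta - 4)(theta - 1)(theta + 2), so E'(7) = 648.
Gradient descent moves in the -E' direction, i.e. theta is decreasing.
The nearest critical point in that direction is theta = 4, where E'' = 72 > 0 (a local minimum). The iterate converges there.

4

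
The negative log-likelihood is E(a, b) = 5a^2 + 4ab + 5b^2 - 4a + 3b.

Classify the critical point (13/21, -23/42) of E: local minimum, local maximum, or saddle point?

The Hessian of E is constant: H = [[10, 4], [4, 10]].
det(H) = 10·10 − 4² = 84.
det(H) > 0 and tr(H) = 20 > 0, so H is positive definite and the point is a local minimum.

local minimum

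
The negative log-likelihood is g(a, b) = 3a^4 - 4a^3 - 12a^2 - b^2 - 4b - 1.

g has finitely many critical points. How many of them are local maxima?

g separates as a function of a plus a function of b, so ∇g=0 decouples.
∂g/∂a = 12a(a - 2)(a + 1) = 0 at a ∈ {-1, 0, 2}; ∂g/∂b = -2(b + 2) = 0 at b ∈ {-2}.
The Hessian is diagonal: diag(g_aa, g_bb). Second derivatives: g_aa(-1)=36, g_aa(0)=-24, g_aa(2)=72; g_bb(-2)=-2.
Local maxima occur where both diagonal entries negative: (0, -2). Count: 1.

1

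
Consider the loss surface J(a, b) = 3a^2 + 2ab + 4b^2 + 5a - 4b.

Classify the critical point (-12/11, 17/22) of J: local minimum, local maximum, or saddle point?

The Hessian of J is constant: H = [[6, 2], [2, 8]].
det(H) = 6·8 − 2² = 44.
det(H) > 0 and tr(H) = 14 > 0, so H is positive definite and the point is a local minimum.

local minimum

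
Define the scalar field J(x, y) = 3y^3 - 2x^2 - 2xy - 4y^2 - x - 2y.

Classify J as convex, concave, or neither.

neither

The term 3y^3 is cubic, so the Hessian is not constant.
∂²J/∂y² = 18y - 8, which takes both signs as y varies (negative for sufficiently negative y). A diagonal entry of the Hessian changing sign means the Hessian is neither positive- nor negative-semidefinite on all of R^2.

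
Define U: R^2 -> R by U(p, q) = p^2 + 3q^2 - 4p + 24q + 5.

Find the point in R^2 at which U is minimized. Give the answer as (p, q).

U(p,q) separates as A(p) + B(q) + 5, so its minimum is min A + min B + 5.
A'(p) = 2p - 4 vanishes at p ∈ {2}; B'(q) = 6q + 24 vanishes at q ∈ {-4}.
Local minima of A (where A''>0): A(2)=-4. Local minima of B: B(-4)=-48.
So the global minimum of U is A(2) + B(-4) + 5 = -4 − 48 + 5 = -47, attained at (2, -4).

(2, -4)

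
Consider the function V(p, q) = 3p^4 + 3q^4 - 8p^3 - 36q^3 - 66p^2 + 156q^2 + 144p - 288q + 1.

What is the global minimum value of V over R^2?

V(p,q) separates as A(p) + B(q) + 1, so its minimum is min A + min B + 1.
A'(p) = 12(p - 4)(p - 1)(p + 3) vanishes at p ∈ {-3, 1, 4}; B'(q) = 12(q - 4)(q - 3)(q - 2) vanishes at q ∈ {2, 3, 4}.
Local minima of A (where A''>0): A(-3)=-567, A(4)=-224. Local minima of B: B(2)=-192, B(4)=-192.
So the global minimum of V is A(-3) + B(2) + 1 = -567 − 192 + 1 = -758, attained at (-3, 2).

-758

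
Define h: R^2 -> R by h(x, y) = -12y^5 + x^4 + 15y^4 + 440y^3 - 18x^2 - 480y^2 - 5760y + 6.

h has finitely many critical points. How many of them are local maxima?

h separates as a function of x plus a function of y, so ∇h=0 decouples.
∂h/∂x = 4x(x - 3)(x + 3) = 0 at x ∈ {-3, 0, 3}; ∂h/∂y = -60(y - 4)(y - 3)(y + 2)(y + 4) = 0 at y ∈ {-4, -2, 3, 4}.
The Hessian is diagonal: diag(h_xx, h_yy). Second derivatives: h_xx(-3)=72, h_xx(0)=-36, h_xx(3)=72; h_yy(-4)=6720, h_yy(-2)=-3600, h_yy(3)=2100, h_yy(4)=-2880.
Local maxima occur where both diagonal entries negative: (0, -2), (0, 4). Count: 2.

2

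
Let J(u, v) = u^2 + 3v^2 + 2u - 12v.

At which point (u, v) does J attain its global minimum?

(-1, 2)

J(u,v) separates as P(u) + Q(v), so its minimum is min P + min Q.
P'(u) = 2u + 2 vanishes at u ∈ {-1}; Q'(v) = 6v - 12 vanishes at v ∈ {2}.
Local minima of P (where P''>0): P(-1)=-1. Local minima of Q: Q(2)=-12.
So the global minimum of J is P(-1) + Q(2) = -1 − 12 = -13, attained at (-1, 2).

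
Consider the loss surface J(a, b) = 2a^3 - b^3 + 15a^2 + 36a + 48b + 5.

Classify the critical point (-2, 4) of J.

saddle point

The mixed partial ∂²J/∂a∂b is 0, so the Hessian at any point is diag(J_aa, J_bb) = diag(6(2a + 5), -6b).
At (-2, 4): H = diag(6, -24).
The eigenvalues have opposite signs, so H is indefinite: a saddle point.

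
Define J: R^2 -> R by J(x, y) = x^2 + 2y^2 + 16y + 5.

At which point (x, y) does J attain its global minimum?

(0, -4)

J(x,y) separates as P(x) + Q(y) + 5, so its minimum is min P + min Q + 5.
P'(x) = 2x vanishes at x ∈ {0}; Q'(y) = 4y + 16 vanishes at y ∈ {-4}.
Local minima of P (where P''>0): P(0)=0. Local minima of Q: Q(-4)=-32.
So the global minimum of J is P(0) + Q(-4) + 5 = 0 − 32 + 5 = -27, attained at (0, -4).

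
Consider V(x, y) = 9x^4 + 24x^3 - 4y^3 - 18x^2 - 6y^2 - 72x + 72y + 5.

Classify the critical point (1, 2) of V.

The mixed partial ∂²V/∂x∂y is 0, so the Hessian at any point is diag(V_xx, V_yy) = diag(36(3x^2 + 4x - 1), -12(2y + 1)).
At (1, 2): H = diag(216, -60).
The eigenvalues have opposite signs, so H is indefinite: a saddle point.

saddle point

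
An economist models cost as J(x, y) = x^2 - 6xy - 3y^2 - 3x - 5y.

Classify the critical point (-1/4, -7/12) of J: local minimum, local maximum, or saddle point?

saddle point

The Hessian of J is constant: H = [[2, -6], [-6, -6]].
det(H) = 2·(-6) − (-6)² = -48.
Since det(H) < 0, H is indefinite and the critical point is a saddle point.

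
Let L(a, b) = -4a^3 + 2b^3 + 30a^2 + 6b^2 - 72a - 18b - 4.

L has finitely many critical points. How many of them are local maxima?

L separates as a function of a plus a function of b, so ∇L=0 decouples.
∂L/∂a = -12(a - 3)(a - 2) = 0 at a ∈ {2, 3}; ∂L/∂b = 6(b - 1)(b + 3) = 0 at b ∈ {-3, 1}.
The Hessian is diagonal: diag(L_aa, L_bb). Second derivatives: L_aa(2)=12, L_aa(3)=-12; L_bb(-3)=-24, L_bb(1)=24.
Local maxima occur where both diagonal entries negative: (3, -3). Count: 1.

1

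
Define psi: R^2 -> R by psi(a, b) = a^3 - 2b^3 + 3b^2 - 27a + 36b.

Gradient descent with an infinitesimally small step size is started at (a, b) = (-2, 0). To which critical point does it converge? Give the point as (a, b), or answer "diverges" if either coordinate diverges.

(3, -2)

psi is separable, so gradient descent decouples: a follows -∂psi/∂a, b follows -∂psi/∂b.
∂psi/∂a = 3(a - 3)(a + 3); at a=-2 this is -15, so a increases.
∂psi/∂b = -6(b - 3)(b + 2); at b=0 this is 36, so b decreases.
a converges to its nearest critical value 3 (a local min of the a-part); b converges to -2. The iterate converges to (3, -2).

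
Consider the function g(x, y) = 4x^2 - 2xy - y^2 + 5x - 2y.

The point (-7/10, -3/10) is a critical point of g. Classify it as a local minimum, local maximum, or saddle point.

The Hessian of g is constant: H = [[8, -2], [-2, -2]].
det(H) = 8·(-2) − (-2)² = -20.
Since det(H) < 0, H is indefinite and the critical point is a saddle point.

saddle point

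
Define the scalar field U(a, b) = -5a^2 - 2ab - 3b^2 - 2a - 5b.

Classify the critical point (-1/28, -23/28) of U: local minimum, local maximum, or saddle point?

The Hessian of U is constant: H = [[-10, -2], [-2, -6]].
det(H) = (-10)·(-6) − (-2)² = 56.
det(H) > 0 and tr(H) = -16 < 0, so H is negative definite and the point is a local maximum.

local maximum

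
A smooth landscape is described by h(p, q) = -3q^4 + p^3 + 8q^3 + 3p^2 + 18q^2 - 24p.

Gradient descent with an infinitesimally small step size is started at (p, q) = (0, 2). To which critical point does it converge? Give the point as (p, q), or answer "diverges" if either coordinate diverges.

h is separable, so gradient descent decouples: p follows -∂h/∂p, q follows -∂h/∂q.
∂h/∂p = 3(p - 2)(p + 4); at p=0 this is -24, so p increases.
∂h/∂q = -12q(q - 3)(q + 1); at q=2 this is 72, so q decreases.
p converges to its nearest critical value 2 (a local min of the p-part); q converges to 0. The iterate converges to (2, 0).

(2, 0)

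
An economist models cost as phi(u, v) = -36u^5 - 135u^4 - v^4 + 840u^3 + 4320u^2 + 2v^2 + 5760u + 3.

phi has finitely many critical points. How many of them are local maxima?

phi separates as a function of u plus a function of v, so ∇phi=0 decouples.
∂phi/∂u = -180(u - 4)(u + 1)(u + 2)(u + 4) = 0 at u ∈ {-4, -2, -1, 4}; ∂phi/∂v = -4v(v - 1)(v + 1) = 0 at v ∈ {-1, 0, 1}.
The Hessian is diagonal: diag(phi_uu, phi_vv). Second derivatives: phi_uu(-4)=8640, phi_uu(-2)=-2160, phi_uu(-1)=2700, phi_uu(4)=-43200; phi_vv(-1)=-8, phi_vv(0)=4, phi_vv(1)=-8.
Local maxima occur where both diagonal entries negative: (-2, -1), (-2, 1), (4, -1), (4, 1). Count: 4.

4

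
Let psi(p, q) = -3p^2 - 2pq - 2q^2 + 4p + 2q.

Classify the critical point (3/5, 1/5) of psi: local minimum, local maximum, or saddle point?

local maximum

The Hessian of psi is constant: H = [[-6, -2], [-2, -4]].
det(H) = (-6)·(-4) − (-2)² = 20.
det(H) > 0 and tr(H) = -10 < 0, so H is negative definite and the point is a local maximum.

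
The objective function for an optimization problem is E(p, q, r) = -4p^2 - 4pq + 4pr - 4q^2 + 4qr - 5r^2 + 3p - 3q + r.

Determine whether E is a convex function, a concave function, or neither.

concave

E is quadratic, so its Hessian is the constant matrix H = [[-8, -4, 4], [-4, -8, 4], [4, 4, -10]].
Leading principal minors: -8, 48, -352.
Signs alternate −, +, − ⇒ H ≺ 0 ⇒ concave.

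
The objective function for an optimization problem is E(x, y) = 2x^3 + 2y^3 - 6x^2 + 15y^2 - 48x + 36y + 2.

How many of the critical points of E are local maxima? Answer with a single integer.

E separates as a function of x plus a function of y, so ∇E=0 decouples.
∂E/∂x = 6(x - 4)(x + 2) = 0 at x ∈ {-2, 4}; ∂E/∂y = 6(y + 2)(y + 3) = 0 at y ∈ {-3, -2}.
The Hessian is diagonal: diag(E_xx, E_yy). Second derivatives: E_xx(-2)=-36, E_xx(4)=36; E_yy(-3)=-6, E_yy(-2)=6.
Local maxima occur where both diagonal entries negative: (-2, -3). Count: 1.

1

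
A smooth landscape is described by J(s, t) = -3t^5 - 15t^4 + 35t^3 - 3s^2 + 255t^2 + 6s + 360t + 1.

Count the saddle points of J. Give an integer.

J separates as a function of s plus a function of t, so ∇J=0 decouples.
∂J/∂s = -6(s - 1) = 0 at s ∈ {1}; ∂J/∂t = -15(t - 3)(t + 1)(t + 2)(t + 4) = 0 at t ∈ {-4, -2, -1, 3}.
The Hessian is diagonal: diag(J_ss, J_tt). Second derivatives: J_ss(1)=-6; J_tt(-4)=630, J_tt(-2)=-150, J_tt(-1)=180, J_tt(3)=-2100.
Saddle points occur where the two diagonal entries have opposite signs: (1, -4), (1, -1). Count: 2.

2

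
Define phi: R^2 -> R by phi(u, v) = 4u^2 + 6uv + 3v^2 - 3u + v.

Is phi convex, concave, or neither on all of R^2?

convex

phi is quadratic, so its Hessian is the constant matrix H = [[8, 6], [6, 6]].
det(H) = 12, tr(H) = 14.
det(H) > 0 and tr(H) > 0, so H is positive definite everywhere: convex.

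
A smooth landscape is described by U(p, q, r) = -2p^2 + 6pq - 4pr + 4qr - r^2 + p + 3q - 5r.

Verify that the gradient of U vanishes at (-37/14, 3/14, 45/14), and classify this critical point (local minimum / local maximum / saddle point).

saddle point

∇U = (-4p + 6q - 4r + 1, 6p + 4r + 3, -4p + 4q - 2r - 5); substituting (-37/14, 3/14, 45/14) gives ∇U = (0, 0, 0), so (-37/14, 3/14, 45/14) is indeed a critical point.
The Hessian is constant: H = [[-4, 6, -4], [6, 0, 4], [-4, 4, -2]].
Leading principal minors: Δ₁ = -4, Δ₂ = -36, Δ₃ = -56.
The minors fit neither the all-positive nor the alternating-sign pattern, so H is indefinite: a saddle point.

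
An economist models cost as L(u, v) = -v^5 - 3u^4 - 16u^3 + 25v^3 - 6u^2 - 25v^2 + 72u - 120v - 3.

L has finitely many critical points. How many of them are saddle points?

L separates as a function of u plus a function of v, so ∇L=0 decouples.
∂L/∂u = -12(u - 1)(u + 2)(u + 3) = 0 at u ∈ {-3, -2, 1}; ∂L/∂v = -5(v - 3)(v - 2)(v + 1)(v + 4) = 0 at v ∈ {-4, -1, 2, 3}.
The Hessian is diagonal: diag(L_uu, L_vv). Second derivatives: L_uu(-3)=-48, L_uu(-2)=36, L_uu(1)=-144; L_vv(-4)=630, L_vv(-1)=-180, L_vv(2)=90, L_vv(3)=-140.
Saddle points occur where the two diagonal entries have opposite signs: (-3, -4), (-3, 2), (-2, -1), (-2, 3), (1, -4), (1, 2). Count: 6.

6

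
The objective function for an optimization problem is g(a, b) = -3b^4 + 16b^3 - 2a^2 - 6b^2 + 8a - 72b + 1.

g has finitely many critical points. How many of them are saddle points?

g separates as a function of a plus a function of b, so ∇g=0 decouples.
∂g/∂a = -4(a - 2) = 0 at a ∈ {2}; ∂g/∂b = -12(b - 3)(b - 2)(b + 1) = 0 at b ∈ {-1, 2, 3}.
The Hessian is diagonal: diag(g_aa, g_bb). Second derivatives: g_aa(2)=-4; g_bb(-1)=-144, g_bb(2)=36, g_bb(3)=-48.
Saddle points occur where the two diagonal entries have opposite signs: (2, 2). Count: 1.

1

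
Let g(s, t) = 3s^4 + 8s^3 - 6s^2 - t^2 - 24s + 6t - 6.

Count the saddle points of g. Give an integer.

2

g separates as a function of s plus a function of t, so ∇g=0 decouples.
∂g/∂s = 12(s - 1)(s + 1)(s + 2) = 0 at s ∈ {-2, -1, 1}; ∂g/∂t = -2(t - 3) = 0 at t ∈ {3}.
The Hessian is diagonal: diag(g_ss, g_tt). Second derivatives: g_ss(-2)=36, g_ss(-1)=-24, g_ss(1)=72; g_tt(3)=-2.
Saddle points occur where the two diagonal entries have opposite signs: (-2, 3), (1, 3). Count: 2.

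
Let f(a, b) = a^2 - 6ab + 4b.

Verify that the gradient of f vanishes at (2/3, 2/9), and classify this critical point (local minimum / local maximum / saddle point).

∇f = (2a - 6b, -6a + 4); substituting (2/3, 2/9) gives ∇f = (0, 0), so (2/3, 2/9) is indeed a critical point.
The Hessian of f is constant: H = [[2, -6], [-6, 0]].
det(H) = 2·0 − (-6)² = -36.
Since det(H) < 0, H is indefinite and the critical point is a saddle point.

saddle point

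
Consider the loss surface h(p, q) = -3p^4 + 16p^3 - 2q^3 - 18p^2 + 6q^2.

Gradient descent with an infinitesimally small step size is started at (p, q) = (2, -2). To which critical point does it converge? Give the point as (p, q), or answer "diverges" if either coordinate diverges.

(1, 0)

h is separable, so gradient descent decouples: p follows -∂h/∂p, q follows -∂h/∂q.
∂h/∂p = -12p(p - 3)(p - 1); at p=2 this is 24, so p decreases.
∂h/∂q = -6q(q - 2); at q=-2 this is -48, so q increases.
p converges to its nearest critical value 1 (a local min of the p-part); q converges to 0. The iterate converges to (1, 0).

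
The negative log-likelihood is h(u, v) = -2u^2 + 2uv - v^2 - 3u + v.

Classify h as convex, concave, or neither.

concave

h is quadratic, so its Hessian is the constant matrix H = [[-4, 2], [2, -2]].
det(H) = 4, tr(H) = -6.
det(H) > 0 and tr(H) < 0, so H is negative definite everywhere: concave.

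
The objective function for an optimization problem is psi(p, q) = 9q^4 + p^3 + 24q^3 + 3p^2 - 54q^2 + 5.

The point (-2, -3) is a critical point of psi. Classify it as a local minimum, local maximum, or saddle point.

saddle point

The mixed partial ∂²psi/∂p∂q is 0, so the Hessian at any point is diag(psi_pp, psi_qq) = diag(6(p + 1), 36(3q^2 + 4q - 3)).
At (-2, -3): H = diag(-6, 432).
The eigenvalues have opposite signs, so H is indefinite: a saddle point.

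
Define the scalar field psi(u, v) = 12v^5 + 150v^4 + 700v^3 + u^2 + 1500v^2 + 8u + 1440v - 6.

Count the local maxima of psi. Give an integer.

psi separates as a function of u plus a function of v, so ∇psi=0 decouples.
∂psi/∂u = 2(u + 4) = 0 at u ∈ {-4}; ∂psi/∂v = 60(v + 1)(v + 2)(v + 3)(v + 4) = 0 at v ∈ {-4, -3, -2, -1}.
The Hessian is diagonal: diag(psi_uu, psi_vv). Second derivatives: psi_uu(-4)=2; psi_vv(-4)=-360, psi_vv(-3)=120, psi_vv(-2)=-120, psi_vv(-1)=360.
Local maxima occur where both diagonal entries negative: none. Count: 0.

0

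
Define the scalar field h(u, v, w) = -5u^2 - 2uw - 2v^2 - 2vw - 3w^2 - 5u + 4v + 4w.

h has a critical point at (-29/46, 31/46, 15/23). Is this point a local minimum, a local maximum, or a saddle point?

The Hessian is constant: H = [[-10, 0, -2], [0, -4, -2], [-2, -2, -6]].
Leading principal minors: Δ₁ = -10, Δ₂ = 40, Δ₃ = -184.
The minors alternate sign starting negative (−, +, −), so H is negative definite: a local maximum.

local maximum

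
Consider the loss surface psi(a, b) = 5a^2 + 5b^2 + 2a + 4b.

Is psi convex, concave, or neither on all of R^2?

psi is quadratic, so its Hessian is the constant matrix H = [[10, 0], [0, 10]].
det(H) = 100, tr(H) = 20.
det(H) > 0 and tr(H) > 0, so H is positive definite everywhere: convex.

convex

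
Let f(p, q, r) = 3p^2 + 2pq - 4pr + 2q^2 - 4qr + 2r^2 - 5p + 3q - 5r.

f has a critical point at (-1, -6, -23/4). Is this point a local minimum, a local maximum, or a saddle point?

The Hessian is constant: H = [[6, 2, -4], [2, 4, -4], [-4, -4, 4]].
Leading principal minors: Δ₁ = 6, Δ₂ = 20, Δ₃ = -16.
The minors fit neither the all-positive nor the alternating-sign pattern, so H is indefinite: a saddle point.

saddle point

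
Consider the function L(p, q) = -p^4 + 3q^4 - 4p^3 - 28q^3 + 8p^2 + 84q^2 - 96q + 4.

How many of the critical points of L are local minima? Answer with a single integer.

2

L separates as a function of p plus a function of q, so ∇L=0 decouples.
∂L/∂p = -4p(p - 1)(p + 4) = 0 at p ∈ {-4, 0, 1}; ∂L/∂q = 12(q - 4)(q - 2)(q - 1) = 0 at q ∈ {1, 2, 4}.
The Hessian is diagonal: diag(L_pp, L_qq). Second derivatives: L_pp(-4)=-80, L_pp(0)=16, L_pp(1)=-20; L_qq(1)=36, L_qq(2)=-24, L_qq(4)=72.
Local minima occur where both diagonal entries positive: (0, 1), (0, 4). Count: 2.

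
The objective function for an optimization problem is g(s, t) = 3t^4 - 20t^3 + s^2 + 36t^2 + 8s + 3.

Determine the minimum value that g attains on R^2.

-13

g(s,t) separates as P(s) + Q(t) + 3, so its minimum is min P + min Q + 3.
P'(s) = 2s + 8 vanishes at s ∈ {-4}; Q'(t) = 12t(t - 3)(t - 2) vanishes at t ∈ {0, 2, 3}.
Local minima of P (where P''>0): P(-4)=-16. Local minima of Q: Q(0)=0, Q(3)=27.
So the global minimum of g is P(-4) + Q(0) + 3 = -16 + 0 + 3 = -13, attained at (-4, 0).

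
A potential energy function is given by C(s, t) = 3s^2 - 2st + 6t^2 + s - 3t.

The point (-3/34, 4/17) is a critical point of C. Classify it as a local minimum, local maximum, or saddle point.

The Hessian of C is constant: H = [[6, -2], [-2, 12]].
det(H) = 6·12 − (-2)² = 68.
det(H) > 0 and tr(H) = 18 > 0, so H is positive definite and the point is a local minimum.

local minimum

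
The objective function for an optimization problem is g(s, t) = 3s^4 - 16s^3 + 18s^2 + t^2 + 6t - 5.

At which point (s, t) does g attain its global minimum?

(3, -3)

g(s,t) separates as P(s) + Q(t) − 5, so its minimum is min P + min Q − 5.
P'(s) = 12s(s - 3)(s - 1) vanishes at s ∈ {0, 1, 3}; Q'(t) = 2(t + 3) vanishes at t ∈ {-3}.
Local minima of P (where P''>0): P(0)=0, P(3)=-27. Local minima of Q: Q(-3)=-9.
So the global minimum of g is P(3) + Q(-3) − 5 = -27 − 9 − 5 = -41, attained at (3, -3).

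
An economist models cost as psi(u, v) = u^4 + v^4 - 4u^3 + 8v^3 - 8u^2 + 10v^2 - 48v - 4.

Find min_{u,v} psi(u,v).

-161

psi(u,v) separates as P(u) + Q(v) − 4, so its minimum is min P + min Q − 4.
P'(u) = 4u(u - 4)(u + 1) vanishes at u ∈ {-1, 0, 4}; Q'(v) = 4(v - 1)(v + 3)(v + 4) vanishes at v ∈ {-4, -3, 1}.
Local minima of P (where P''>0): P(-1)=-3, P(4)=-128. Local minima of Q: Q(-4)=96, Q(1)=-29.
So the global minimum of psi is P(4) + Q(1) − 4 = -128 − 29 − 4 = -161, attained at (4, 1).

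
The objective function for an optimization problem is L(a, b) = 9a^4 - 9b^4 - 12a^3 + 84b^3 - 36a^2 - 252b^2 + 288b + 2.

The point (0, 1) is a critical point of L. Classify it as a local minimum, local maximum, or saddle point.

The mixed partial ∂²L/∂a∂b is 0, so the Hessian at any point is diag(L_aa, L_bb) = diag(36(3a^2 - 2a - 2), 36(-3b^2 + 14b - 14)).
At (0, 1): H = diag(-72, -108).
Both eigenvalues are negative, so H is negative definite: a local maximum.

local maximum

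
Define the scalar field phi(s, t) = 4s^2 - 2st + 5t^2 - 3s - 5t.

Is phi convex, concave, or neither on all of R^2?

phi is quadratic, so its Hessian is the constant matrix H = [[8, -2], [-2, 10]].
det(H) = 76, tr(H) = 18.
det(H) > 0 and tr(H) > 0, so H is positive definite everywhere: convex.

convex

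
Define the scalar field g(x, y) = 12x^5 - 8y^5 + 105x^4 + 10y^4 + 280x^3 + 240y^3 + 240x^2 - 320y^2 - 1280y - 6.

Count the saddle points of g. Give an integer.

8

g separates as a function of x plus a function of y, so ∇g=0 decouples.
∂g/∂x = 60x(x + 1)(x + 2)(x + 4) = 0 at x ∈ {-4, -2, -1, 0}; ∂g/∂y = -40(y - 4)(y - 2)(y + 1)(y + 4) = 0 at y ∈ {-4, -1, 2, 4}.
The Hessian is diagonal: diag(g_xx, g_yy). Second derivatives: g_xx(-4)=-1440, g_xx(-2)=240, g_xx(-1)=-180, g_xx(0)=480; g_yy(-4)=5760, g_yy(-1)=-1800, g_yy(2)=1440, g_yy(4)=-3200.
Saddle points occur where the two diagonal entries have opposite signs: (-4, -4), (-4, 2), (-2, -1), (-2, 4), (-1, -4), (-1, 2), (0, -1), (0, 4). Count: 8.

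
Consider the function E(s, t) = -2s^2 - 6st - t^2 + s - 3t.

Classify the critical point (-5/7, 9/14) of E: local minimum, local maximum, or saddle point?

saddle point

The Hessian of E is constant: H = [[-4, -6], [-6, -2]].
det(H) = (-4)·(-2) − (-6)² = -28.
Since det(H) < 0, H is indefinite and the critical point is a saddle point.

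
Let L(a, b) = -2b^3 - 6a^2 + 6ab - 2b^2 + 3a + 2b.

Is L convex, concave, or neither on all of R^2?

The term -2b^3 is cubic, so the Hessian is not constant.
∂²L/∂b² = -12b - 4, which takes both signs as b varies (negative for sufficiently large b). A diagonal entry of the Hessian changing sign means the Hessian is neither positive- nor negative-semidefinite on all of R^2.

neither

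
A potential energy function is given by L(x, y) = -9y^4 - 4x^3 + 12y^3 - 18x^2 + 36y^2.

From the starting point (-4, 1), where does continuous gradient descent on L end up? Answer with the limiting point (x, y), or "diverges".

L is separable, so gradient descent decouples: x follows -∂L/∂x, y follows -∂L/∂y.
∂L/∂x = -12x(x + 3); at x=-4 this is -48, so x increases.
∂L/∂y = -36y(y - 2)(y + 1); at y=1 this is 72, so y decreases.
x converges to its nearest critical value -3 (a local min of the x-part); y converges to 0. The iterate converges to (-3, 0).

(-3, 0)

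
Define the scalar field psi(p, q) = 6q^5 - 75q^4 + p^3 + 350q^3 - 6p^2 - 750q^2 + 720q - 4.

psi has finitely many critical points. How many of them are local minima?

psi separates as a function of p plus a function of q, so ∇psi=0 decouples.
∂psi/∂p = 3p(p - 4) = 0 at p ∈ {0, 4}; ∂psi/∂q = 30(q - 4)(q - 3)(q - 2)(q - 1) = 0 at q ∈ {1, 2, 3, 4}.
The Hessian is diagonal: diag(psi_pp, psi_qq). Second derivatives: psi_pp(0)=-12, psi_pp(4)=12; psi_qq(1)=-180, psi_qq(2)=60, psi_qq(3)=-60, psi_qq(4)=180.
Local minima occur where both diagonal entries positive: (4, 2), (4, 4). Count: 2.

2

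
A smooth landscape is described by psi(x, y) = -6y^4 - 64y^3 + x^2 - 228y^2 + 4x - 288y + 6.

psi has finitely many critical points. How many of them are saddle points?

2

psi separates as a function of x plus a function of y, so ∇psi=0 decouples.
∂psi/∂x = 2(x + 2) = 0 at x ∈ {-2}; ∂psi/∂y = -24(y + 1)(y + 3)(y + 4) = 0 at y ∈ {-4, -3, -1}.
The Hessian is diagonal: diag(psi_xx, psi_yy). Second derivatives: psi_xx(-2)=2; psi_yy(-4)=-72, psi_yy(-3)=48, psi_yy(-1)=-144.
Saddle points occur where the two diagonal entries have opposite signs: (-2, -4), (-2, -1). Count: 2.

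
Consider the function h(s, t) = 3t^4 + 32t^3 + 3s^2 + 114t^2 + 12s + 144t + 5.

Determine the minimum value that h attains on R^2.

-66

h(s,t) separates as P(s) + Q(t) + 5, so its minimum is min P + min Q + 5.
P'(s) = 6s + 12 vanishes at s ∈ {-2}; Q'(t) = 12(t + 1)(t + 3)(t + 4) vanishes at t ∈ {-4, -3, -1}.
Local minima of P (where P''>0): P(-2)=-12. Local minima of Q: Q(-4)=-32, Q(-1)=-59.
So the global minimum of h is P(-2) + Q(-1) + 5 = -12 − 59 + 5 = -66, attained at (-2, -1).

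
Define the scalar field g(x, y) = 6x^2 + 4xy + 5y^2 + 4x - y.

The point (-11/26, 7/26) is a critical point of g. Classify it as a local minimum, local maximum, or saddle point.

local minimum

The Hessian of g is constant: H = [[12, 4], [4, 10]].
det(H) = 12·10 − 4² = 104.
det(H) > 0 and tr(H) = 22 > 0, so H is positive definite and the point is a local minimum.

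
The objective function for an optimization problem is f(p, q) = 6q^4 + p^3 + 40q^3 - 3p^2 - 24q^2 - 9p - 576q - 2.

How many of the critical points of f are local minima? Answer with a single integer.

f separates as a function of p plus a function of q, so ∇f=0 decouples.
∂f/∂p = 3(p - 3)(p + 1) = 0 at p ∈ {-1, 3}; ∂f/∂q = 24(q - 2)(q + 3)(q + 4) = 0 at q ∈ {-4, -3, 2}.
The Hessian is diagonal: diag(f_pp, f_qq). Second derivatives: f_pp(-1)=-12, f_pp(3)=12; f_qq(-4)=144, f_qq(-3)=-120, f_qq(2)=720.
Local minima occur where both diagonal entries positive: (3, -4), (3, 2). Count: 2.

2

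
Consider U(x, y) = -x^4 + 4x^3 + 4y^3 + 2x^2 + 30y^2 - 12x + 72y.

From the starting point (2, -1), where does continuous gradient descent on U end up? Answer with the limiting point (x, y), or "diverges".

(1, -2)

U is separable, so gradient descent decouples: x follows -∂U/∂x, y follows -∂U/∂y.
∂U/∂x = -4(x - 3)(x - 1)(x + 1); at x=2 this is 12, so x decreases.
∂U/∂y = 12(y + 2)(y + 3); at y=-1 this is 24, so y decreases.
x converges to its nearest critical value 1 (a local min of the x-part); y converges to -2. The iterate converges to (1, -2).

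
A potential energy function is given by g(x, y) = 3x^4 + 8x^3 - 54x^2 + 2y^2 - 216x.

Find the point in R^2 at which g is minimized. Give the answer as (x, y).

(3, 0)

g(x,y) separates as P(x) + Q(y), so its minimum is min P + min Q.
P'(x) = 12(x - 3)(x + 2)(x + 3) vanishes at x ∈ {-3, -2, 3}; Q'(y) = 4y vanishes at y ∈ {0}.
Local minima of P (where P''>0): P(-3)=189, P(3)=-675. Local minima of Q: Q(0)=0.
So the global minimum of g is P(3) + Q(0) = -675 + 0 = -675, attained at (3, 0).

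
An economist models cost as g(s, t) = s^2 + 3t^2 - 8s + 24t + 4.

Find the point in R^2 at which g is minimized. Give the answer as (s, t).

g(s,t) separates as P(s) + Q(t) + 4, so its minimum is min P + min Q + 4.
P'(s) = 2s - 8 vanishes at s ∈ {4}; Q'(t) = 6(t + 4) vanishes at t ∈ {-4}.
Local minima of P (where P''>0): P(4)=-16. Local minima of Q: Q(-4)=-48.
So the global minimum of g is P(4) + Q(-4) + 4 = -16 − 48 + 4 = -60, attained at (4, -4).

(4, -4)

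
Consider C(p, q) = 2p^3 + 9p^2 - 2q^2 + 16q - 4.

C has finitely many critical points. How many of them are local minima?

0

C separates as a function of p plus a function of q, so ∇C=0 decouples.
∂C/∂p = 6p(p + 3) = 0 at p ∈ {-3, 0}; ∂C/∂q = -4(q - 4) = 0 at q ∈ {4}.
The Hessian is diagonal: diag(C_pp, C_qq). Second derivatives: C_pp(-3)=-18, C_pp(0)=18; C_qq(4)=-4.
Local minima occur where both diagonal entries positive: none. Count: 0.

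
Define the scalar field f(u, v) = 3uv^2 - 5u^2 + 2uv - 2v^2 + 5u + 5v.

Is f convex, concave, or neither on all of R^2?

The term 3uv^2 is cubic, so the Hessian is not constant.
∂²f/∂v² = 6u - 4, which takes both signs as u varies (negative for sufficiently negative u). A diagonal entry of the Hessian changing sign means the Hessian is neither positive- nor negative-semidefinite on all of R^2.

neither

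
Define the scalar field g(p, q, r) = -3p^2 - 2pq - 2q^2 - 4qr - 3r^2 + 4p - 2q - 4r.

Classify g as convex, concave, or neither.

g is quadratic, so its Hessian is the constant matrix H = [[-6, -2, 0], [-2, -4, -4], [0, -4, -6]].
Leading principal minors: -6, 20, -24.
Signs alternate −, +, − ⇒ H ≺ 0 ⇒ concave.

concave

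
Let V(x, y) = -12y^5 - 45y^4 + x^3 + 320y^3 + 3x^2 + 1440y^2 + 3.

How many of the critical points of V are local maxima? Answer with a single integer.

V separates as a function of x plus a function of y, so ∇V=0 decouples.
∂V/∂x = 3x(x + 2) = 0 at x ∈ {-2, 0}; ∂V/∂y = -60y(y - 4)(y + 3)(y + 4) = 0 at y ∈ {-4, -3, 0, 4}.
The Hessian is diagonal: diag(V_xx, V_yy). Second derivatives: V_xx(-2)=-6, V_xx(0)=6; V_yy(-4)=1920, V_yy(-3)=-1260, V_yy(0)=2880, V_yy(4)=-13440.
Local maxima occur where both diagonal entries negative: (-2, -3), (-2, 4). Count: 2.

2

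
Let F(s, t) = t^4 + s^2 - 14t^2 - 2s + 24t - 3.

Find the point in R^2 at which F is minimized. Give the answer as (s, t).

(1, -3)

F(s,t) separates as P(s) + Q(t) − 3, so its minimum is min P + min Q − 3.
P'(s) = 2s - 2 vanishes at s ∈ {1}; Q'(t) = 4(t - 2)(t - 1)(t + 3) vanishes at t ∈ {-3, 1, 2}.
Local minima of P (where P''>0): P(1)=-1. Local minima of Q: Q(-3)=-117, Q(2)=8.
So the global minimum of F is P(1) + Q(-3) − 3 = -1 − 117 − 3 = -121, attained at (1, -3).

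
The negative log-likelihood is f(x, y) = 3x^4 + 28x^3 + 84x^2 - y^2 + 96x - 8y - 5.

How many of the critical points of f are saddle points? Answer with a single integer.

f separates as a function of x plus a function of y, so ∇f=0 decouples.
∂f/∂x = 12(x + 1)(x + 2)(x + 4) = 0 at x ∈ {-4, -2, -1}; ∂f/∂y = -2(y + 4) = 0 at y ∈ {-4}.
The Hessian is diagonal: diag(f_xx, f_yy). Second derivatives: f_xx(-4)=72, f_xx(-2)=-24, f_xx(-1)=36; f_yy(-4)=-2.
Saddle points occur where the two diagonal entries have opposite signs: (-4, -4), (-1, -4). Count: 2.

2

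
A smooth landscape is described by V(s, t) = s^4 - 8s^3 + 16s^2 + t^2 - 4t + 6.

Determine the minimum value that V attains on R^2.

V(s,t) separates as P(s) + Q(t) + 6, so its minimum is min P + min Q + 6.
P'(s) = 4s(s - 4)(s - 2) vanishes at s ∈ {0, 2, 4}; Q'(t) = 2(t - 2) vanishes at t ∈ {2}.
Local minima of P (where P''>0): P(0)=0, P(4)=0. Local minima of Q: Q(2)=-4.
So the global minimum of V is P(0) + Q(2) + 6 = 0 − 4 + 6 = 2, attained at (0, 2).

2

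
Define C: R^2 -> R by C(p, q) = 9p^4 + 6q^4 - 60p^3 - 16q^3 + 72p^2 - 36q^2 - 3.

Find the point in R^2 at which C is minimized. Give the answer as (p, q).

(4, 3)

C(p,q) separates as A(p) + B(q) − 3, so its minimum is min A + min B − 3.
A'(p) = 36p(p - 4)(p - 1) vanishes at p ∈ {0, 1, 4}; B'(q) = 24q(q - 3)(q + 1) vanishes at q ∈ {-1, 0, 3}.
Local minima of A (where A''>0): A(0)=0, A(4)=-384. Local minima of B: B(-1)=-14, B(3)=-270.
So the global minimum of C is A(4) + B(3) − 3 = -384 − 270 − 3 = -657, attained at (4, 3).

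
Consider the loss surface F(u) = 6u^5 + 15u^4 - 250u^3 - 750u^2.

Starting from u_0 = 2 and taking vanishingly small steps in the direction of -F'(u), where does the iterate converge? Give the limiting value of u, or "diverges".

F'(u) = 30u(u - 5)(u + 2)(u + 5), so F'(2) = -5040.
Gradient descent moves in the -F' direction, i.e. u is increasing.
The nearest critical point in that direction is u = 5, where F'' = 10500 > 0 (a local minimum). The iterate converges there.

5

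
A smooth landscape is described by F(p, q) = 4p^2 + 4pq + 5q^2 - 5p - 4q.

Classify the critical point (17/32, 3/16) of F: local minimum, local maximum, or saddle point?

The Hessian of F is constant: H = [[8, 4], [4, 10]].
det(H) = 8·10 − 4² = 64.
det(H) > 0 and tr(H) = 18 > 0, so H is positive definite and the point is a local minimum.

local minimum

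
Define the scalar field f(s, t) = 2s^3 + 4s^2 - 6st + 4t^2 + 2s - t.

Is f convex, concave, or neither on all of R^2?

neither

The term 2s^3 is cubic, so the Hessian is not constant.
∂²f/∂s² = 12s + 8, which takes both signs as s varies (negative for sufficiently negative s). A diagonal entry of the Hessian changing sign means the Hessian is neither positive- nor negative-semidefinite on all of R^2.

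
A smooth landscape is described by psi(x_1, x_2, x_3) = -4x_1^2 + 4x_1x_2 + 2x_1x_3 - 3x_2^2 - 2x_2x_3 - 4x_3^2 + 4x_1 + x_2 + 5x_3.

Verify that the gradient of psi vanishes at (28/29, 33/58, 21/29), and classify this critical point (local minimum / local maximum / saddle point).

local maximum

∇psi = (-8x_1 + 4x_2 + 2x_3 + 4, 4x_1 - 6x_2 - 2x_3 + 1, 2x_1 - 2x_2 - 8x_3 + 5); substituting (28/29, 33/58, 21/29) gives ∇psi = (0, 0, 0), so (28/29, 33/58, 21/29) is indeed a critical point.
The Hessian is constant: H = [[-8, 4, 2], [4, -6, -2], [2, -2, -8]].
Leading principal minors: Δ₁ = -8, Δ₂ = 32, Δ₃ = -232.
The minors alternate sign starting negative (−, +, −), so H is negative definite: a local maximum.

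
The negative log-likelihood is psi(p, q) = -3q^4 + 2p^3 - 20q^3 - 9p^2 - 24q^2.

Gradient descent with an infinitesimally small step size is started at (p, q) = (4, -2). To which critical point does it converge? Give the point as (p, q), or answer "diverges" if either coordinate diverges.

psi is separable, so gradient descent decouples: p follows -∂psi/∂p, q follows -∂psi/∂q.
∂psi/∂p = 6p(p - 3); at p=4 this is 24, so p decreases.
∂psi/∂q = -12q(q + 1)(q + 4); at q=-2 this is -48, so q increases.
p converges to its nearest critical value 3 (a local min of the p-part); q converges to -1. The iterate converges to (3, -1).

(3, -1)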